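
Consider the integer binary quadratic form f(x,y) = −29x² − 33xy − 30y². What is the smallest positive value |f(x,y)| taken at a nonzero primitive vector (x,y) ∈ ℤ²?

translate: b→-25 (≡33 mod 58), so (29,33,30)→(29,-25,26)
flip: (29,-25,26)→(26,25,29)
reduced (well bottom): (26,25,29) with a≤c, −a<b≤a
well minimum |f| = |-26| = 26 (negative-definite)

26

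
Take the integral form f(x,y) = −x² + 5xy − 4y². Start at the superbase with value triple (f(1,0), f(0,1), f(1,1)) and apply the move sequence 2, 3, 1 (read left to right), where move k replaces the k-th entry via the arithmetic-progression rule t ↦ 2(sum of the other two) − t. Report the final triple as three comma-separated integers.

start (-1,-4,0) = (f(1,0),f(0,1),f(1,1))
replace slot 2: 2·((-1)+0) − (-4) = 2 → (-1,2,0)
replace slot 3: 2·((-1)+2) − 0 = 2 → (-1,2,2)
replace slot 1: 2·(2+2) − (-1) = 9 → (9,2,2)

9,2,2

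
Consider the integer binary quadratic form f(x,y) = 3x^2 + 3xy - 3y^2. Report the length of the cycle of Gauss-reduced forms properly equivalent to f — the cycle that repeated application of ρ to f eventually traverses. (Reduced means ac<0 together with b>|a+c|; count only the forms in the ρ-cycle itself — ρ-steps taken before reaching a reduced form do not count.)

D = 45, ⌊√D⌋ = 6
river: ρ → (-3,3,3)
river: ρ → (3,3,-3)
ρ-cycle length = 2 (tail of 0 descent steps not counted)

2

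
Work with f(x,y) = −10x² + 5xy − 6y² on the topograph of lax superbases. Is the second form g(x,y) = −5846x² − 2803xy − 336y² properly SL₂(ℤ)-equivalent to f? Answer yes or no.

D₁ = -215, D₂ = -215
f is negative-definite; reduce −f:
−f: flip: (10,-5,6)→(6,5,10)
−f: reduced (well bottom): (6,5,10) with a≤c, −a<b≤a
flip sign back: reduced form of f is (-6,-5,-10)
g is negative-definite; reduce −g:
−g: flip: (5846,2803,336)→(336,-2803,5846)
−g: translate: b→-115 (≡-2803 mod 672), so (336,-2803,5846)→(336,-115,10)
−g: flip: (336,-115,10)→(10,115,336)
−g: translate: b→-5 (≡115 mod 20), so (10,115,336)→(10,-5,6)
−g: flip: (10,-5,6)→(6,5,10)
−g: reduced (well bottom): (6,5,10) with a≤c, −a<b≤a
flip sign back: reduced form of g is (-6,-5,-10)
reduced forms (-6, -5, -10) vs (-6, -5, -10) ⇒ equivalent

yes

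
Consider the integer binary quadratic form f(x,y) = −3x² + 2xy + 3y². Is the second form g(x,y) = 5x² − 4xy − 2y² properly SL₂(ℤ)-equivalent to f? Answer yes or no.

D₁ = 40, D₂ = 56
discriminants differ ⇒ not SL₂(ℤ)-equivalent

no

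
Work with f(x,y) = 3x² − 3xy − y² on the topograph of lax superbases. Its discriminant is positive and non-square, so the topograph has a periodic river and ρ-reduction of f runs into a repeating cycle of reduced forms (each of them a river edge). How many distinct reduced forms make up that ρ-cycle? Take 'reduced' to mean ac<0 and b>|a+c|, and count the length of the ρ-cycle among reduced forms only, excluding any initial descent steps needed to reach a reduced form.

D = 21, ⌊√D⌋ = 4
descent: ρ → (-1,3,3)  [lands on river]
river: ρ → (3,3,-1)
ρ-cycle length = 2 (tail of 1 descent step not counted)

2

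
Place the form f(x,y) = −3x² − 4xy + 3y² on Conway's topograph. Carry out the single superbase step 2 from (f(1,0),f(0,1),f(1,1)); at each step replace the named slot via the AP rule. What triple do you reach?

start (-3,3,-4) = (f(1,0),f(0,1),f(1,1))
replace slot 2: 2·((-3)+(-4)) − 3 = -17 → (-3,-17,-4)

-3,-17,-4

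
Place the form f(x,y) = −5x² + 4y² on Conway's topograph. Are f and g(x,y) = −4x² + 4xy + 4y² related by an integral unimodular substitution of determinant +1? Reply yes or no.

D₁ = 80, D₂ = 80
river cycle of f (length 2): (4, 8, -1), (-1, 8, 4)
river cycle of g (length 2): (4, 4, -4), (-4, 4, 4)
cycles differ ⇒ inequivalent

no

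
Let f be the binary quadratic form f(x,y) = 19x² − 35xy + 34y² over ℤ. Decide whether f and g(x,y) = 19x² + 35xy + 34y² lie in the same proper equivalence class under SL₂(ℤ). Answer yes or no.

D₁ = -1359, D₂ = -1359
f: translate: b→3 (≡-35 mod 38), so (19,-35,34)→(19,3,18)
f: flip: (19,3,18)→(18,-3,19)
f: reduced (well bottom): (18,-3,19) with a≤c, −a<b≤a
g: translate: b→-3 (≡35 mod 38), so (19,35,34)→(19,-3,18)
g: flip: (19,-3,18)→(18,3,19)
g: reduced (well bottom): (18,3,19) with a≤c, −a<b≤a
reduced forms (18, -3, 19) vs (18, 3, 19) ⇒ inequivalent

no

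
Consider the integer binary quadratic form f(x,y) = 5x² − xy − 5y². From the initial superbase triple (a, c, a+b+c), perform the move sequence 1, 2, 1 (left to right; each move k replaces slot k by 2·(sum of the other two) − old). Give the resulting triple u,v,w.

start (5,-5,-1) = (f(1,0),f(0,1),f(1,1))
replace slot 1: 2·((-5)+(-1)) − 5 = -17 → (-17,-5,-1)
replace slot 2: 2·((-17)+(-1)) − (-5) = -31 → (-17,-31,-1)
replace slot 1: 2·((-31)+(-1)) − (-17) = -47 → (-47,-31,-1)

-47,-31,-1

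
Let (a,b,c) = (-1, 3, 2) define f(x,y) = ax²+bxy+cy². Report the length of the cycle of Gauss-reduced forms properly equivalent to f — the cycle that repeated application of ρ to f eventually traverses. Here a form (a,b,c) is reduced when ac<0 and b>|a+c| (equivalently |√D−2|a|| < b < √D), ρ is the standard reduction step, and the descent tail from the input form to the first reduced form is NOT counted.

D = 17, ⌊√D⌋ = 4
river: ρ → (2,1,-2)
river: ρ → (-2,3,1)
river: ρ → (1,3,-2)
river: ρ → (-2,1,2)
river: ρ → (2,3,-1)
river: ρ → (-1,3,2)
ρ-cycle length = 6 (tail of 0 descent steps not counted)

6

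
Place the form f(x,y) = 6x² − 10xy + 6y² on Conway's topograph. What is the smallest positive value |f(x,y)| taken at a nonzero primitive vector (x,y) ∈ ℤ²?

translate: b→2 (≡-10 mod 12), so (6,-10,6)→(6,2,2)
flip: (6,2,2)→(2,-2,6)
translate: b→2 (≡-2 mod 4), so (2,-2,6)→(2,2,6)
reduced (well bottom): (2,2,6) with a≤c, −a<b≤a
well minimum = a = 2

2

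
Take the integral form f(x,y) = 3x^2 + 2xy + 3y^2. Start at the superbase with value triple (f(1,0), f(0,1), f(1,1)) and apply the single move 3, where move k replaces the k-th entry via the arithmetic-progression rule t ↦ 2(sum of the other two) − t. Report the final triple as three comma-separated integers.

start (3,3,8) = (f(1,0),f(0,1),f(1,1))
replace slot 3: 2·(3+3) − 8 = 4 → (3,3,4)

3,3,4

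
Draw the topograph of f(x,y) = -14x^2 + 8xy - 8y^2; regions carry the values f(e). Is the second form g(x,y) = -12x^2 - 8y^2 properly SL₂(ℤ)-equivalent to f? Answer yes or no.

D₁ = -384, D₂ = -384
f is negative-definite; reduce −f:
−f: flip: (14,-8,8)→(8,8,14)
−f: reduced (well bottom): (8,8,14) with a≤c, −a<b≤a
flip sign back: reduced form of f is (-8,-8,-14)
g is negative-definite; reduce −g:
−g: flip: (12,0,8)→(8,0,12)
−g: reduced (well bottom): (8,0,12) with a≤c, −a<b≤a
flip sign back: reduced form of g is (-8,0,-12)
reduced forms (-8, -8, -14) vs (-8, 0, -12) ⇒ inequivalent

no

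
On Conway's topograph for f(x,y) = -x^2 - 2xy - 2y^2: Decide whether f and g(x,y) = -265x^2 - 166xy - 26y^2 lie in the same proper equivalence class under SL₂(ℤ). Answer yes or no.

D₁ = -4, D₂ = -4
f is negative-definite; reduce −f:
−f: translate: b→0 (≡2 mod 2), so (1,2,2)→(1,0,1)
−f: reduced (well bottom): (1,0,1) with a≤c, −a<b≤a
flip sign back: reduced form of f is (-1,0,-1)
g is negative-definite; reduce −g:
−g: flip: (265,166,26)→(26,-166,265)
−g: translate: b→-10 (≡-166 mod 52), so (26,-166,265)→(26,-10,1)
−g: flip: (26,-10,1)→(1,10,26)
−g: translate: b→0 (≡10 mod 2), so (1,10,26)→(1,0,1)
−g: reduced (well bottom): (1,0,1) with a≤c, −a<b≤a
flip sign back: reduced form of g is (-1,0,-1)
reduced forms (-1, 0, -1) vs (-1, 0, -1) ⇒ equivalent

yes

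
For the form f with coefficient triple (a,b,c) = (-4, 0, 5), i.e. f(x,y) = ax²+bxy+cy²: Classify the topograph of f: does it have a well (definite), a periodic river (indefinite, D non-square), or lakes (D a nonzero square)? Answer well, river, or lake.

D = b²−4ac = 0² − 4·(-4)·5 = 80
D > 0 non-square ⇒ indefinite ⇒ periodic river

river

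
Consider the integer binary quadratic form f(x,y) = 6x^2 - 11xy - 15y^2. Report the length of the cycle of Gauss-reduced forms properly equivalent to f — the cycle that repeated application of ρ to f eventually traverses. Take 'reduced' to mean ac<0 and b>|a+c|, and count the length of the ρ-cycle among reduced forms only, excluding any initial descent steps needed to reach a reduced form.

D = 481, ⌊√D⌋ = 21
descent: ρ → (-15,11,6)  [lands on river]
river: ρ → (6,13,-13)
river: ρ → (-13,13,6)
river: ρ → (6,11,-15)
river: ρ → (-15,19,2)
river: ρ → (2,21,-5)
river: ρ → (-5,19,6)
river: ρ → (6,17,-8)
river: ρ → (-8,15,8)
river: ρ → (8,17,-6)
river: ρ → (-6,19,5)
river: ρ → (5,21,-2)
river: ρ → (-2,19,15)
river: ρ → (15,11,-6)
river: ρ → (-6,13,13)
river: ρ → (13,13,-6)
river: ρ → (-6,11,15)
river: ρ → (15,19,-2)
river: ρ → (-2,21,5)
river: ρ → (5,19,-6)
river: ρ → (-6,17,8)
river: ρ → (8,15,-8)
river: ρ → (-8,17,6)
river: ρ → (6,19,-5)
river: ρ → (-5,21,2)
river: ρ → (2,19,-15)
ρ-cycle length = 26 (tail of 1 descent step not counted)

26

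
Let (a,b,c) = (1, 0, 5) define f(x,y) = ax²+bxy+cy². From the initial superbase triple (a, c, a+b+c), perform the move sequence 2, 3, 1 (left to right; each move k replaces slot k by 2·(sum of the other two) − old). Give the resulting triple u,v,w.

start (1,5,6) = (f(1,0),f(0,1),f(1,1))
replace slot 2: 2·(1+6) − 5 = 9 → (1,9,6)
replace slot 3: 2·(1+9) − 6 = 14 → (1,9,14)
replace slot 1: 2·(9+14) − 1 = 45 → (45,9,14)

45,9,14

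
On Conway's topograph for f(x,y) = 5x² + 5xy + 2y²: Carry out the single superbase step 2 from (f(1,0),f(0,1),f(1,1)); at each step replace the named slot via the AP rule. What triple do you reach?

start (5,2,12) = (f(1,0),f(0,1),f(1,1))
replace slot 2: 2·(5+12) − 2 = 32 → (5,32,12)

5,32,12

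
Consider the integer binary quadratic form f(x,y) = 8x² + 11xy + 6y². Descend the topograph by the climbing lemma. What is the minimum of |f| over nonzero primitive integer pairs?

translate: b→-5 (≡11 mod 16), so (8,11,6)→(8,-5,3)
flip: (8,-5,3)→(3,5,8)
translate: b→-1 (≡5 mod 6), so (3,5,8)→(3,-1,6)
reduced (well bottom): (3,-1,6) with a≤c, −a<b≤a
well minimum = a = 3

3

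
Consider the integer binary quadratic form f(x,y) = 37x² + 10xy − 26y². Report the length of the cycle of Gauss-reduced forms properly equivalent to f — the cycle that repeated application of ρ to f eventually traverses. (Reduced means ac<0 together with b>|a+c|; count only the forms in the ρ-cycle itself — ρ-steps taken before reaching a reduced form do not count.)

D = 3948, ⌊√D⌋ = 62
descent: ρ → (-26,42,21)  [lands on river]
river: ρ → (21,42,-26)
river: ρ → (-26,62,1)
river: ρ → (1,62,-26)
ρ-cycle length = 4 (tail of 1 descent step not counted)

4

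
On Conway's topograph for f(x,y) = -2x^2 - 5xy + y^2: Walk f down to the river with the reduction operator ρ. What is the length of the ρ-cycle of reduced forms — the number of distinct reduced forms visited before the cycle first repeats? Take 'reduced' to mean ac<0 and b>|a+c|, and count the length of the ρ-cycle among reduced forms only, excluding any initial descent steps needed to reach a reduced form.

D = 33, ⌊√D⌋ = 5
descent: ρ → (1,5,-2)  [lands on river]
river: ρ → (-2,3,3)
river: ρ → (3,3,-2)
river: ρ → (-2,5,1)
ρ-cycle length = 4 (tail of 1 descent step not counted)

4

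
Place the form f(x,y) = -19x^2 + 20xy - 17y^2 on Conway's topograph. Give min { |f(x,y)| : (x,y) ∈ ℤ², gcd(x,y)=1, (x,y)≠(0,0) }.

translate: b→18 (≡-20 mod 38), so (19,-20,17)→(19,18,16)
flip: (19,18,16)→(16,-18,19)
translate: b→14 (≡-18 mod 32), so (16,-18,19)→(16,14,17)
reduced (well bottom): (16,14,17) with a≤c, −a<b≤a
well minimum |f| = |-16| = 16 (negative-definite)

16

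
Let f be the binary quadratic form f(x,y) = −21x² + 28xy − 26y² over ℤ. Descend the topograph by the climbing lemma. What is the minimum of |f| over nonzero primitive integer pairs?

translate: b→14 (≡-28 mod 42), so (21,-28,26)→(21,14,19)
flip: (21,14,19)→(19,-14,21)
reduced (well bottom): (19,-14,21) with a≤c, −a<b≤a
well minimum |f| = |-19| = 19 (negative-definite)

19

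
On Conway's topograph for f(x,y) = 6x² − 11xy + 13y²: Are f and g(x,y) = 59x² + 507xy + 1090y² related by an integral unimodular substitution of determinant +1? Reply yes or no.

D₁ = -191, D₂ = -191
f: translate: b→1 (≡-11 mod 12), so (6,-11,13)→(6,1,8)
f: reduced (well bottom): (6,1,8) with a≤c, −a<b≤a
g: translate: b→35 (≡507 mod 118), so (59,507,1090)→(59,35,6)
g: flip: (59,35,6)→(6,-35,59)
g: translate: b→1 (≡-35 mod 12), so (6,-35,59)→(6,1,8)
g: reduced (well bottom): (6,1,8) with a≤c, −a<b≤a
reduced forms (6, 1, 8) vs (6, 1, 8) ⇒ equivalent

yes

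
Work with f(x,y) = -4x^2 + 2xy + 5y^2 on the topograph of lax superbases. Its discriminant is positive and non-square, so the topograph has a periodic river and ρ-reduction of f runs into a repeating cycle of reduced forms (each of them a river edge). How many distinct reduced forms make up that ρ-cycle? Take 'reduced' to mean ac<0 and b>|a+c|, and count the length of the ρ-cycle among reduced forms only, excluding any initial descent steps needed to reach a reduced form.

D = 84, ⌊√D⌋ = 9
river: ρ → (5,8,-1)
river: ρ → (-1,8,5)
river: ρ → (5,2,-4)
river: ρ → (-4,6,3)
river: ρ → (3,6,-4)
river: ρ → (-4,2,5)
ρ-cycle length = 6 (tail of 0 descent steps not counted)

6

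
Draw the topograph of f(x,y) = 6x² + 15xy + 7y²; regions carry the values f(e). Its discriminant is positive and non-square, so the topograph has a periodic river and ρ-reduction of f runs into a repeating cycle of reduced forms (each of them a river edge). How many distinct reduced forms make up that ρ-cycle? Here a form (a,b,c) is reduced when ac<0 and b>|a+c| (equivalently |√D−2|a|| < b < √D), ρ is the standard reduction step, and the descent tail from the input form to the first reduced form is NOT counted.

D = 57, ⌊√D⌋ = 7
descent: ρ → (7,-1,-2)
descent: ρ → (-2,5,4)  [lands on river]
river: ρ → (4,3,-3)
river: ρ → (-3,3,4)
river: ρ → (4,5,-2)
river: ρ → (-2,7,1)
river: ρ → (1,7,-2)
ρ-cycle length = 6 (tail of 2 descent steps not counted)

6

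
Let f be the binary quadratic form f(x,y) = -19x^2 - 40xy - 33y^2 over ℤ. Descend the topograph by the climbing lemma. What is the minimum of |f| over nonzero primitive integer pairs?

translate: b→2 (≡40 mod 38), so (19,40,33)→(19,2,12)
flip: (19,2,12)→(12,-2,19)
reduced (well bottom): (12,-2,19) with a≤c, −a<b≤a
well minimum |f| = |-12| = 12 (negative-definite)

12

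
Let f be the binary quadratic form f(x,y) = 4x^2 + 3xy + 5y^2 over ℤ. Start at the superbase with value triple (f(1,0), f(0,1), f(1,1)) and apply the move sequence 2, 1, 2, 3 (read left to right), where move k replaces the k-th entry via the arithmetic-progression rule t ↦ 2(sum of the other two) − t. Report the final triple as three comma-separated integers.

start (4,5,12) = (f(1,0),f(0,1),f(1,1))
replace slot 2: 2·(4+12) − 5 = 27 → (4,27,12)
replace slot 1: 2·(27+12) − 4 = 74 → (74,27,12)
replace slot 2: 2·(74+12) − 27 = 145 → (74,145,12)
replace slot 3: 2·(74+145) − 12 = 426 → (74,145,426)

74,145,426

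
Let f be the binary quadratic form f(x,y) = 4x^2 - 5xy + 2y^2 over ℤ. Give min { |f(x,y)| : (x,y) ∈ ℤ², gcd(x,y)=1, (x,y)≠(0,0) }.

translate: b→3 (≡-5 mod 8), so (4,-5,2)→(4,3,1)
flip: (4,3,1)→(1,-3,4)
translate: b→1 (≡-3 mod 2), so (1,-3,4)→(1,1,2)
reduced (well bottom): (1,1,2) with a≤c, −a<b≤a
well minimum = a = 1

1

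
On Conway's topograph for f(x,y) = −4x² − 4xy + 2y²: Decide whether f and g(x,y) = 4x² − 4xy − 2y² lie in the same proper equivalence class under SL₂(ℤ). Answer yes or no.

D₁ = 48, D₂ = 48
river cycle of f (length 2): (2, 4, -4), (-4, 4, 2)
river cycle of g (length 2): (-2, 4, 4), (4, 4, -2)
cycles differ ⇒ inequivalent

no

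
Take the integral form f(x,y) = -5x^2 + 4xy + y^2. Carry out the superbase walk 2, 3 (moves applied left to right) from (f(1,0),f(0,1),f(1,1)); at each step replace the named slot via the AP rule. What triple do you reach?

start (-5,1,0) = (f(1,0),f(0,1),f(1,1))
replace slot 2: 2·((-5)+0) − 1 = -11 → (-5,-11,0)
replace slot 3: 2·((-5)+(-11)) − 0 = -32 → (-5,-11,-32)

-5,-11,-32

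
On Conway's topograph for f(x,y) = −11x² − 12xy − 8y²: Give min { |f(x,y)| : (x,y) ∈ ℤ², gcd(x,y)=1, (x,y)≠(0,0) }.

translate: b→-10 (≡12 mod 22), so (11,12,8)→(11,-10,7)
flip: (11,-10,7)→(7,10,11)
translate: b→-4 (≡10 mod 14), so (7,10,11)→(7,-4,8)
reduced (well bottom): (7,-4,8) with a≤c, −a<b≤a
well minimum |f| = |-7| = 7 (negative-definite)

7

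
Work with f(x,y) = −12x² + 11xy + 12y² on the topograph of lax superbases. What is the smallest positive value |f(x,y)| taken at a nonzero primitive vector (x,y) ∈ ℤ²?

river: ρ → (12,13,-11)
river: ρ → (-11,9,14)
river: ρ → (14,19,-6)
river: ρ → (-6,17,17)
river: ρ → (17,17,-6)
river: ρ → (-6,19,14)
river: ρ → (14,9,-11)
river: ρ → (-11,13,12)
river: ρ → (12,11,-12)
river: ρ → (-12,13,11)
river: ρ → (11,9,-14)
river: ρ → (-14,19,6)
river: ρ → (6,17,-17)
river: ρ → (-17,17,6)
river: ρ → (6,19,-14)
river: ρ → (-14,9,11)
river: ρ → (11,13,-12)
river: ρ → (-12,11,12)
closes: descent 0, river 18
min |a| on river = 6

6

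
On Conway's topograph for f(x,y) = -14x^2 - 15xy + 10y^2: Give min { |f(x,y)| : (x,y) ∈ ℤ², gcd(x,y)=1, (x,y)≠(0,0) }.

descent: ρ → (10,15,-14)  [lands on river]
river: ρ → (-14,13,11)
river: ρ → (11,9,-16)
river: ρ → (-16,23,4)
river: ρ → (4,25,-10)
river: ρ → (-10,15,14)
river: ρ → (14,13,-11)
river: ρ → (-11,9,16)
river: ρ → (16,23,-4)
river: ρ → (-4,25,10)
closes: descent 1, river 10
min |a| on river = 4

4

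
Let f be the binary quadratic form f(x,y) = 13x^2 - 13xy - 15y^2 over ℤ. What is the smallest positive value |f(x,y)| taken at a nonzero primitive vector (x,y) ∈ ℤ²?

descent: ρ → (-15,13,13)  [lands on river]
river: ρ → (13,13,-15)
river: ρ → (-15,17,11)
river: ρ → (11,27,-5)
river: ρ → (-5,23,21)
river: ρ → (21,19,-7)
river: ρ → (-7,23,15)
river: ρ → (15,7,-15)
river: ρ → (-15,23,7)
river: ρ → (7,19,-21)
river: ρ → (-21,23,5)
river: ρ → (5,27,-11)
river: ρ → (-11,17,15)
river: ρ → (15,13,-13)
river: ρ → (-13,13,15)
river: ρ → (15,17,-11)
river: ρ → (-11,27,5)
river: ρ → (5,23,-21)
river: ρ → (-21,19,7)
river: ρ → (7,23,-15)
river: ρ → (-15,7,15)
river: ρ → (15,23,-7)
river: ρ → (-7,19,21)
river: ρ → (21,23,-5)
river: ρ → (-5,27,11)
river: ρ → (11,17,-15)
closes: descent 1, river 26
min |a| on river = 5

5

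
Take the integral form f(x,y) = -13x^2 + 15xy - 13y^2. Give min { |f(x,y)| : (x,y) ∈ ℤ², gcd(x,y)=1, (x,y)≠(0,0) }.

translate: b→11 (≡-15 mod 26), so (13,-15,13)→(13,11,11)
flip: (13,11,11)→(11,-11,13)
translate: b→11 (≡-11 mod 22), so (11,-11,13)→(11,11,13)
reduced (well bottom): (11,11,13) with a≤c, −a<b≤a
well minimum |f| = |-11| = 11 (negative-definite)

11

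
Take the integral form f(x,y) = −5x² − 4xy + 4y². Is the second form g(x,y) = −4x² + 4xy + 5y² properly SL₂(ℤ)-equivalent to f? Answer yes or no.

D₁ = 96, D₂ = 96
river cycle of f (length 4): (4, 4, -5), (-5, 6, 3), (3, 6, -5), (-5, 4, 4)
river cycle of g (length 4): (5, 6, -3), (-3, 6, 5), (5, 4, -4), (-4, 4, 5)
cycles differ ⇒ inequivalent

no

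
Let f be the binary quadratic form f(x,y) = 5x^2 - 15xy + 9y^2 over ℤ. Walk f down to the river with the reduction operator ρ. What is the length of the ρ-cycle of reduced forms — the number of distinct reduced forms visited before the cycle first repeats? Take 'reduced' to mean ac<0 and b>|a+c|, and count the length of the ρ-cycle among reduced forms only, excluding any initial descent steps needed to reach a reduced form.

D = 45, ⌊√D⌋ = 6
descent: ρ → (9,-3,-1)
descent: ρ → (-1,5,5)  [lands on river]
river: ρ → (5,5,-1)
ρ-cycle length = 2 (tail of 2 descent steps not counted)

2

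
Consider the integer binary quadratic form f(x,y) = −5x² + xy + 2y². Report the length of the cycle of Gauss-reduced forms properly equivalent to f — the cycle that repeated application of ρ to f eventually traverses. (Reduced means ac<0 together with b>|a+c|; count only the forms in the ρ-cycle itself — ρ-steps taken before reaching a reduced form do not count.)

D = 41, ⌊√D⌋ = 6
descent: ρ → (2,3,-4)  [lands on river]
river: ρ → (-4,5,1)
river: ρ → (1,5,-4)
river: ρ → (-4,3,2)
river: ρ → (2,5,-2)
river: ρ → (-2,3,4)
river: ρ → (4,5,-1)
river: ρ → (-1,5,4)
river: ρ → (4,3,-2)
river: ρ → (-2,5,2)
ρ-cycle length = 10 (tail of 1 descent step not counted)

10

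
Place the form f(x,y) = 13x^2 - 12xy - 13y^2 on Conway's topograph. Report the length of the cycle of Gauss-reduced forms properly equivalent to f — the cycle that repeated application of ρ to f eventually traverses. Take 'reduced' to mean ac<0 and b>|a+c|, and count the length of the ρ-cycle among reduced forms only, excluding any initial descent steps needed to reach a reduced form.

D = 820, ⌊√D⌋ = 28
descent: ρ → (-13,12,13)  [lands on river]
river: ρ → (13,14,-12)
river: ρ → (-12,10,15)
river: ρ → (15,20,-7)
river: ρ → (-7,22,12)
river: ρ → (12,26,-3)
river: ρ → (-3,28,3)
river: ρ → (3,26,-12)
river: ρ → (-12,22,7)
river: ρ → (7,20,-15)
river: ρ → (-15,10,12)
river: ρ → (12,14,-13)
ρ-cycle length = 12 (tail of 1 descent step not counted)

12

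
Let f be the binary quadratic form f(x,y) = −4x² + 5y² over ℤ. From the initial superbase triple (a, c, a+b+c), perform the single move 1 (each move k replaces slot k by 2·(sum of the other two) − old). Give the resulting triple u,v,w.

start (-4,5,1) = (f(1,0),f(0,1),f(1,1))
replace slot 1: 2·(5+1) − (-4) = 16 → (16,5,1)

16,5,1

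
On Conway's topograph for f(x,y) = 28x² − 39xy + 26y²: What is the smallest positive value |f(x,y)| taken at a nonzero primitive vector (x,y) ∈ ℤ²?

translate: b→17 (≡-39 mod 56), so (28,-39,26)→(28,17,15)
flip: (28,17,15)→(15,-17,28)
translate: b→13 (≡-17 mod 30), so (15,-17,28)→(15,13,26)
reduced (well bottom): (15,13,26) with a≤c, −a<b≤a
well minimum = a = 15

15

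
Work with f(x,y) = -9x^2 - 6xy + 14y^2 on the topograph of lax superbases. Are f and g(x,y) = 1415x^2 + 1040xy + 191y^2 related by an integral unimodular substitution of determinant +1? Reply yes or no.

D₁ = 540, D₂ = 540
river cycle of f (length 8): (14, 6, -9), (-9, 12, 11), (11, 10, -10), (-10, 10, 11), (11, 12, -9), (-9, 6, 14), (14, 22, -1), (-1, 22, 14)
river cycle of g (length 8): (14, 6, -9), (-9, 12, 11), (11, 10, -10), (-10, 10, 11), (11, 12, -9), (-9, 6, 14), (14, 22, -1), (-1, 22, 14)
cycles coincide ⇒ equivalent

yes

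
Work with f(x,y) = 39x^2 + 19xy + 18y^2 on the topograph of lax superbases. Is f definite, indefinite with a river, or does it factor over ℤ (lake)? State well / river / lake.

D = b²−4ac = 19² − 4·39·18 = -2447
D < 0 ⇒ definite ⇒ every region one sign ⇒ single well

well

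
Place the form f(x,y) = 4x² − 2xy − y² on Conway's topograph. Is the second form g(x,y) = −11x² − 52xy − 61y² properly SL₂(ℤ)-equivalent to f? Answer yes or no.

D₁ = 20, D₂ = 20
river cycle of f (length 2): (-1, 4, 1), (1, 4, -1)
river cycle of g (length 2): (-1, 4, 1), (1, 4, -1)
cycles coincide ⇒ equivalent

yes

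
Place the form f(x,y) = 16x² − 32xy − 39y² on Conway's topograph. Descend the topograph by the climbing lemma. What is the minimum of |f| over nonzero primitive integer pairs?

descent: ρ → (-39,32,16)  [lands on river]
river: ρ → (16,32,-39)
river: ρ → (-39,46,9)
river: ρ → (9,44,-44)
river: ρ → (-44,44,9)
river: ρ → (9,46,-39)
closes: descent 1, river 6
min |a| on river = 9

9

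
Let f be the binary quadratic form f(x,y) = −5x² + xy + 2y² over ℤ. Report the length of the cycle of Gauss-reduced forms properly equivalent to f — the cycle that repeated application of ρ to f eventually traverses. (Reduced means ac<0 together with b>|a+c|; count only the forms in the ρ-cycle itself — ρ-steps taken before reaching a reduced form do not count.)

D = 41, ⌊√D⌋ = 6
descent: ρ → (2,3,-4)  [lands on river]
river: ρ → (-4,5,1)
river: ρ → (1,5,-4)
river: ρ → (-4,3,2)
river: ρ → (2,5,-2)
river: ρ → (-2,3,4)
river: ρ → (4,5,-1)
river: ρ → (-1,5,4)
river: ρ → (4,3,-2)
river: ρ → (-2,5,2)
ρ-cycle length = 10 (tail of 1 descent step not counted)

10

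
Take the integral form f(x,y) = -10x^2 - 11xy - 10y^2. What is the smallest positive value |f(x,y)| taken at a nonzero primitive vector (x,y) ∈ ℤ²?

translate: b→-9 (≡11 mod 20), so (10,11,10)→(10,-9,9)
flip: (10,-9,9)→(9,9,10)
reduced (well bottom): (9,9,10) with a≤c, −a<b≤a
well minimum |f| = |-9| = 9 (negative-definite)

9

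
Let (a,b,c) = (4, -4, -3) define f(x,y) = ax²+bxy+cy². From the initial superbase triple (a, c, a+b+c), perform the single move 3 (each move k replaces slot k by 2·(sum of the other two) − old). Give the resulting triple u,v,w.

start (4,-3,-3) = (f(1,0),f(0,1),f(1,1))
replace slot 3: 2·(4+(-3)) − (-3) = 5 → (4,-3,5)

4,-3,5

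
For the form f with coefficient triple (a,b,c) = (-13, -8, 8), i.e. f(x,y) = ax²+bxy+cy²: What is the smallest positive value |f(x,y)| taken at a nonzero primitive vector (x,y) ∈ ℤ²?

descent: ρ → (8,8,-13)  [lands on river]
river: ρ → (-13,18,3)
river: ρ → (3,18,-13)
river: ρ → (-13,8,8)
closes: descent 1, river 4
min |a| on river = 3

3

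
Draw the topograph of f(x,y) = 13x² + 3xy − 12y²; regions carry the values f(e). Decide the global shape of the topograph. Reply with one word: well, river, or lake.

D = b²−4ac = 3² − 4·13·(-12) = 633
D > 0 non-square ⇒ indefinite ⇒ periodic river

river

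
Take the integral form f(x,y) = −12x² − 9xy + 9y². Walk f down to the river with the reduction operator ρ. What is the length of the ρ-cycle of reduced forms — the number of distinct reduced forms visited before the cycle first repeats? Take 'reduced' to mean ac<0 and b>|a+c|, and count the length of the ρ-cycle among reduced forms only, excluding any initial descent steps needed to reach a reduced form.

D = 513, ⌊√D⌋ = 22
descent: ρ → (9,9,-12)  [lands on river]
river: ρ → (-12,15,6)
river: ρ → (6,21,-3)
river: ρ → (-3,21,6)
river: ρ → (6,15,-12)
river: ρ → (-12,9,9)
ρ-cycle length = 6 (tail of 1 descent step not counted)

6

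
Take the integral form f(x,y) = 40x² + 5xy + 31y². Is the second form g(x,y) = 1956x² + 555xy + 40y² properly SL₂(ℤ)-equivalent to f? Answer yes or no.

D₁ = -4935, D₂ = -4935
f: flip: (40,5,31)→(31,-5,40)
f: reduced (well bottom): (31,-5,40) with a≤c, −a<b≤a
g: flip: (1956,555,40)→(40,-555,1956)
g: translate: b→5 (≡-555 mod 80), so (40,-555,1956)→(40,5,31)
g: flip: (40,5,31)→(31,-5,40)
g: reduced (well bottom): (31,-5,40) with a≤c, −a<b≤a
reduced forms (31, -5, 40) vs (31, -5, 40) ⇒ equivalent

yes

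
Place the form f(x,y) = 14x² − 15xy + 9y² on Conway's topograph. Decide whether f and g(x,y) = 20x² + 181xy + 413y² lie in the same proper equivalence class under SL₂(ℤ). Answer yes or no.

D₁ = -279, D₂ = -279
f: translate: b→13 (≡-15 mod 28), so (14,-15,9)→(14,13,8)
f: flip: (14,13,8)→(8,-13,14)
f: translate: b→3 (≡-13 mod 16), so (8,-13,14)→(8,3,9)
f: reduced (well bottom): (8,3,9) with a≤c, −a<b≤a
g: translate: b→-19 (≡181 mod 40), so (20,181,413)→(20,-19,8)
g: flip: (20,-19,8)→(8,19,20)
g: translate: b→3 (≡19 mod 16), so (8,19,20)→(8,3,9)
g: reduced (well bottom): (8,3,9) with a≤c, −a<b≤a
reduced forms (8, 3, 9) vs (8, 3, 9) ⇒ equivalent

yes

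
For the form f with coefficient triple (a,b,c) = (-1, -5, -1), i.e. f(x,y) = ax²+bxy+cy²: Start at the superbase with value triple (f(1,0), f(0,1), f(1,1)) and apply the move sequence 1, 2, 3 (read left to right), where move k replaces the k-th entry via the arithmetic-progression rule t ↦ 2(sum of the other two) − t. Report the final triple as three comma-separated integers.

start (-1,-1,-7) = (f(1,0),f(0,1),f(1,1))
replace slot 1: 2·((-1)+(-7)) − (-1) = -15 → (-15,-1,-7)
replace slot 2: 2·((-15)+(-7)) − (-1) = -43 → (-15,-43,-7)
replace slot 3: 2·((-15)+(-43)) − (-7) = -109 → (-15,-43,-109)

-15,-43,-109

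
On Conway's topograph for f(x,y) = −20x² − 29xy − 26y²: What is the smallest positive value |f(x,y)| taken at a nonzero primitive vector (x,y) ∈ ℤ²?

translate: b→-11 (≡29 mod 40), so (20,29,26)→(20,-11,17)
flip: (20,-11,17)→(17,11,20)
reduced (well bottom): (17,11,20) with a≤c, −a<b≤a
well minimum |f| = |-17| = 17 (negative-definite)

17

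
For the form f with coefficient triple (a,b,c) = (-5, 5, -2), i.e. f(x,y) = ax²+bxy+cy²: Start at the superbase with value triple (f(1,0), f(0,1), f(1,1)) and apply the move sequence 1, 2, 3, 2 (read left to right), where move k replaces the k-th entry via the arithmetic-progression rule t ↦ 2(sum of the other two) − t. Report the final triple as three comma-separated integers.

start (-5,-2,-2) = (f(1,0),f(0,1),f(1,1))
replace slot 1: 2·((-2)+(-2)) − (-5) = -3 → (-3,-2,-2)
replace slot 2: 2·((-3)+(-2)) − (-2) = -8 → (-3,-8,-2)
replace slot 3: 2·((-3)+(-8)) − (-2) = -20 → (-3,-8,-20)
replace slot 2: 2·((-3)+(-20)) − (-8) = -38 → (-3,-38,-20)

-3,-38,-20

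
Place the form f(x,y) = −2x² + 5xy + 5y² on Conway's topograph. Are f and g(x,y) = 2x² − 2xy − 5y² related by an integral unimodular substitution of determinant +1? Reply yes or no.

D₁ = 65, D₂ = 44
discriminants differ ⇒ not SL₂(ℤ)-equivalent

no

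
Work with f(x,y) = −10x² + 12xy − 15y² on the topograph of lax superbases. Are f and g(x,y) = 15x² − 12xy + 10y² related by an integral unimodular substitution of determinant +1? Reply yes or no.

D₁ = -456, D₂ = -456
f is negative-definite; reduce −f:
−f: translate: b→8 (≡-12 mod 20), so (10,-12,15)→(10,8,13)
−f: reduced (well bottom): (10,8,13) with a≤c, −a<b≤a
flip sign back: reduced form of f is (-10,-8,-13)
g: flip: (15,-12,10)→(10,12,15)
g: translate: b→-8 (≡12 mod 20), so (10,12,15)→(10,-8,13)
g: reduced (well bottom): (10,-8,13) with a≤c, −a<b≤a
reduced forms (-10, -8, -13) vs (10, -8, 13) ⇒ inequivalent

no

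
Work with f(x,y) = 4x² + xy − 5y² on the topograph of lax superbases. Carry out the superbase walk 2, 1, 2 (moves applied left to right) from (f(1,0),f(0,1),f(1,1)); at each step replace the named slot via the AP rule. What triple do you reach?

start (4,-5,0) = (f(1,0),f(0,1),f(1,1))
replace slot 2: 2·(4+0) − (-5) = 13 → (4,13,0)
replace slot 1: 2·(13+0) − 4 = 22 → (22,13,0)
replace slot 2: 2·(22+0) − 13 = 31 → (22,31,0)

22,31,0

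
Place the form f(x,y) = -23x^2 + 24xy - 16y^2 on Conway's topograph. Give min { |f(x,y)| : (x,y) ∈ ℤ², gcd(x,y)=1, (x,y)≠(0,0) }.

translate: b→22 (≡-24 mod 46), so (23,-24,16)→(23,22,15)
flip: (23,22,15)→(15,-22,23)
translate: b→8 (≡-22 mod 30), so (15,-22,23)→(15,8,16)
reduced (well bottom): (15,8,16) with a≤c, −a<b≤a
well minimum |f| = |-15| = 15 (negative-definite)

15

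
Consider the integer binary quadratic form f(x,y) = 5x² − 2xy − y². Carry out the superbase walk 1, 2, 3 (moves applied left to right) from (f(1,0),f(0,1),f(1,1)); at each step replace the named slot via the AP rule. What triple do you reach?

start (5,-1,2) = (f(1,0),f(0,1),f(1,1))
replace slot 1: 2·((-1)+2) − 5 = -3 → (-3,-1,2)
replace slot 2: 2·((-3)+2) − (-1) = -1 → (-3,-1,2)
replace slot 3: 2·((-3)+(-1)) − 2 = -10 → (-3,-1,-10)

-3,-1,-10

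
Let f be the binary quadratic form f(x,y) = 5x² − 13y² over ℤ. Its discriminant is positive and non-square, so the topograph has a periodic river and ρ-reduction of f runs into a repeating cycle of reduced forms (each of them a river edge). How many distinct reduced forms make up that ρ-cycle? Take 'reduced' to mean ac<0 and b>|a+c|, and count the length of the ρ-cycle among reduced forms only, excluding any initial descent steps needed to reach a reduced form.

D = 260, ⌊√D⌋ = 16
descent: ρ → (-13,0,5)
descent: ρ → (5,10,-8)  [lands on river]
river: ρ → (-8,6,7)
river: ρ → (7,8,-7)
river: ρ → (-7,6,8)
river: ρ → (8,10,-5)
river: ρ → (-5,10,8)
river: ρ → (8,6,-7)
river: ρ → (-7,8,7)
river: ρ → (7,6,-8)
river: ρ → (-8,10,5)
ρ-cycle length = 10 (tail of 2 descent steps not counted)

10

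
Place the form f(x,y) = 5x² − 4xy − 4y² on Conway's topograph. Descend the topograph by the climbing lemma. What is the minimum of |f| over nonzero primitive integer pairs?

descent: ρ → (-4,4,5)  [lands on river]
river: ρ → (5,6,-3)
river: ρ → (-3,6,5)
river: ρ → (5,4,-4)
closes: descent 1, river 4
min |a| on river = 3

3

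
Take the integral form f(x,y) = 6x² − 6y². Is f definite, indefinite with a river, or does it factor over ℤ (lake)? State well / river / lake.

D = b²−4ac = 0² − 4·6·(-6) = 144
D = 12² is a perfect square ⇒ form factors over ℤ ⇒ lakes

lake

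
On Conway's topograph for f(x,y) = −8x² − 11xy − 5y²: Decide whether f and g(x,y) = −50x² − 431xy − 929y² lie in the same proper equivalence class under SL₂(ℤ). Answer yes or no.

D₁ = -39, D₂ = -39
f is negative-definite; reduce −f:
−f: translate: b→-5 (≡11 mod 16), so (8,11,5)→(8,-5,2)
−f: flip: (8,-5,2)→(2,5,8)
−f: translate: b→1 (≡5 mod 4), so (2,5,8)→(2,1,5)
−f: reduced (well bottom): (2,1,5) with a≤c, −a<b≤a
flip sign back: reduced form of f is (-2,-1,-5)
g is negative-definite; reduce −g:
−g: translate: b→31 (≡431 mod 100), so (50,431,929)→(50,31,5)
−g: flip: (50,31,5)→(5,-31,50)
−g: translate: b→-1 (≡-31 mod 10), so (5,-31,50)→(5,-1,2)
−g: flip: (5,-1,2)→(2,1,5)
−g: reduced (well bottom): (2,1,5) with a≤c, −a<b≤a
flip sign back: reduced form of g is (-2,-1,-5)
reduced forms (-2, -1, -5) vs (-2, -1, -5) ⇒ equivalent

yes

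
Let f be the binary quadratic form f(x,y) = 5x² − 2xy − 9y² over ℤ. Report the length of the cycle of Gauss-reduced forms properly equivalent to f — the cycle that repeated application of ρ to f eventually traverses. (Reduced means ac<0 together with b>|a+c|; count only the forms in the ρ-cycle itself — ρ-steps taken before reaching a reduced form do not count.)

D = 184, ⌊√D⌋ = 13
descent: ρ → (-9,2,5)
descent: ρ → (5,8,-6)  [lands on river]
river: ρ → (-6,4,7)
river: ρ → (7,10,-3)
river: ρ → (-3,8,10)
river: ρ → (10,12,-1)
river: ρ → (-1,12,10)
river: ρ → (10,8,-3)
river: ρ → (-3,10,7)
river: ρ → (7,4,-6)
river: ρ → (-6,8,5)
river: ρ → (5,12,-2)
river: ρ → (-2,12,5)
ρ-cycle length = 12 (tail of 2 descent steps not counted)

12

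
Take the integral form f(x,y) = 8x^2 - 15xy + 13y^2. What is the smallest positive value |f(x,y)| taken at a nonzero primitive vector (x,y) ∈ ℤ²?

translate: b→1 (≡-15 mod 16), so (8,-15,13)→(8,1,6)
flip: (8,1,6)→(6,-1,8)
reduced (well bottom): (6,-1,8) with a≤c, −a<b≤a
well minimum = a = 6

6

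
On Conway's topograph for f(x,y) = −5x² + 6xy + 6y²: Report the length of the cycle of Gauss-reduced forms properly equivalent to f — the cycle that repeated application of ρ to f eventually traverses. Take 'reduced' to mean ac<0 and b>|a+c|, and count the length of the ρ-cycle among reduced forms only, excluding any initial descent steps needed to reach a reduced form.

D = 156, ⌊√D⌋ = 12
river: ρ → (6,6,-5)
river: ρ → (-5,4,7)
river: ρ → (7,10,-2)
river: ρ → (-2,10,7)
river: ρ → (7,4,-5)
river: ρ → (-5,6,6)
ρ-cycle length = 6 (tail of 0 descent steps not counted)

6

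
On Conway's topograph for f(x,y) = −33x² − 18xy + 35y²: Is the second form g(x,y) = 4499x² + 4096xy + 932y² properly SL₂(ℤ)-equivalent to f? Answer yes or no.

D₁ = 4944, D₂ = 4944
river cycle of f (length 26): (35, 18, -33), (-33, 48, 20), (20, 32, -49), (-49, 66, 3), (3, 66, -49), (-49, 32, 20), (20, 48, -33), (-33, 18, 35), (35, 52, -16), (-16, 44, 47), … (16 more)
river cycle of g (length 26): (35, 18, -33), (-33, 48, 20), (20, 32, -49), (-49, 66, 3), (3, 66, -49), (-49, 32, 20), (20, 48, -33), (-33, 18, 35), (35, 52, -16), (-16, 44, 47), … (16 more)
cycles coincide ⇒ equivalent

yes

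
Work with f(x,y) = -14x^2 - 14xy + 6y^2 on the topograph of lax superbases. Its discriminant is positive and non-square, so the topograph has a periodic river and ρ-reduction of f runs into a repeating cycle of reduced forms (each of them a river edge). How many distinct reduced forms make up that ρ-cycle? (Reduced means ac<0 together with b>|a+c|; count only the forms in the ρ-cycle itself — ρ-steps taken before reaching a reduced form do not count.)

D = 532, ⌊√D⌋ = 23
descent: ρ → (6,14,-14)  [lands on river]
river: ρ → (-14,14,6)
river: ρ → (6,22,-2)
river: ρ → (-2,22,6)
ρ-cycle length = 4 (tail of 1 descent step not counted)

4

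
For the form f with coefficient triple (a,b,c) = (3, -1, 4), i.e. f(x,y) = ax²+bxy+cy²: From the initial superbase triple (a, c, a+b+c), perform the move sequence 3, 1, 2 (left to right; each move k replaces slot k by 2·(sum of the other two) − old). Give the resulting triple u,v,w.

start (3,4,6) = (f(1,0),f(0,1),f(1,1))
replace slot 3: 2·(3+4) − 6 = 8 → (3,4,8)
replace slot 1: 2·(4+8) − 3 = 21 → (21,4,8)
replace slot 2: 2·(21+8) − 4 = 54 → (21,54,8)

21,54,8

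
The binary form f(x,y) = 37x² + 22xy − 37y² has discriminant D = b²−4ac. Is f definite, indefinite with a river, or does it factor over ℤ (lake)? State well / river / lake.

D = b²−4ac = 22² − 4·37·(-37) = 5960
D > 0 non-square ⇒ indefinite ⇒ periodic river

river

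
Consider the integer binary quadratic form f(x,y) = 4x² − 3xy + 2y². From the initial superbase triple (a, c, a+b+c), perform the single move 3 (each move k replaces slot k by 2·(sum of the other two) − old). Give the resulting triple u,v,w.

start (4,2,3) = (f(1,0),f(0,1),f(1,1))
replace slot 3: 2·(4+2) − 3 = 9 → (4,2,9)

4,2,9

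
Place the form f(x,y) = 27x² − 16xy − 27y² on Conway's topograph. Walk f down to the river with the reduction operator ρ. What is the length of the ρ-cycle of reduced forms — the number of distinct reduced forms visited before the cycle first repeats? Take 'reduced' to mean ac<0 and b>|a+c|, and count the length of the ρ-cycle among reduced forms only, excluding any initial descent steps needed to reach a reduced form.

D = 3172, ⌊√D⌋ = 56
descent: ρ → (-27,16,27)  [lands on river]
river: ρ → (27,38,-16)
river: ρ → (-16,26,39)
river: ρ → (39,52,-3)
river: ρ → (-3,56,3)
river: ρ → (3,52,-39)
river: ρ → (-39,26,16)
river: ρ → (16,38,-27)
ρ-cycle length = 8 (tail of 1 descent step not counted)

8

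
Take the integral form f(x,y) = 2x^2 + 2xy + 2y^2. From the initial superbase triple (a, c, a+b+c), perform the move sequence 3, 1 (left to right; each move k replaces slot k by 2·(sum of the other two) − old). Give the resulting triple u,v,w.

start (2,2,6) = (f(1,0),f(0,1),f(1,1))
replace slot 3: 2·(2+2) − 6 = 2 → (2,2,2)
replace slot 1: 2·(2+2) − 2 = 6 → (6,2,2)

6,2,2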